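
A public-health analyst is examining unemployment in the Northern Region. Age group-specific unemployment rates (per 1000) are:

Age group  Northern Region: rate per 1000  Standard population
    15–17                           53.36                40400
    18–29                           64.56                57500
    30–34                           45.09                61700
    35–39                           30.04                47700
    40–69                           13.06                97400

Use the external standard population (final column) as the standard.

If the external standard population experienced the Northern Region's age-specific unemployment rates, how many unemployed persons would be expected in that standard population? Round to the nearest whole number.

11355

Expected unemployed persons = Σ (standard pop × age-specific rate ÷ 1000)
= 40400×53.36/1000 + 57500×64.56/1000 + 61700×45.09/1000 + 47700×30.04/1000 + 97400×13.06/1000
= 2155.74 + 3712.20 + 2782.05 + 1432.91 + 1272.04 = 11354.95.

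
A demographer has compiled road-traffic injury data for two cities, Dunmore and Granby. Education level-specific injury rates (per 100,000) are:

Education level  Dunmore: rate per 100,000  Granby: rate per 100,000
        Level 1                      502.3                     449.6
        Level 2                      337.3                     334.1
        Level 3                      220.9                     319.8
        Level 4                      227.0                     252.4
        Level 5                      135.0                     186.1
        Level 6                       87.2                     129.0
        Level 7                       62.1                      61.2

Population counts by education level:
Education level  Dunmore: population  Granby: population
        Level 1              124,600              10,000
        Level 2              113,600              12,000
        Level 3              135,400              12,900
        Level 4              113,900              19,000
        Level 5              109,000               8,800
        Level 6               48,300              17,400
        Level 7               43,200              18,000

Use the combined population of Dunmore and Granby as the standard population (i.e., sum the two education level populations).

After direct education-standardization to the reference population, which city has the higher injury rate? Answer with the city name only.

Granby

Combined standard total = 786,100; weights = 0.1712, 0.1598, 0.1887, 0.1691, 0.1499, 0.0836, 0.0779.
Dunmore: 0.1712×502.3 + 0.1598×337.3 + 0.1887×220.9 + 0.1691×227.0 + 0.1499×135.0 + 0.0836×87.2 + 0.0779×62.1 = 252.3022 per 100,000.
Granby: 0.1712×449.6 + 0.1598×334.1 + 0.1887×319.8 + 0.1691×252.4 + 0.1499×186.1 + 0.0836×129.0 + 0.0779×61.2 = 276.8003 per 100,000.
The crude rates (259.13 vs 228.44) would put Dunmore higher, but that reflects its education composition; once standardized to a common education structure, Granby has the higher underlying rate.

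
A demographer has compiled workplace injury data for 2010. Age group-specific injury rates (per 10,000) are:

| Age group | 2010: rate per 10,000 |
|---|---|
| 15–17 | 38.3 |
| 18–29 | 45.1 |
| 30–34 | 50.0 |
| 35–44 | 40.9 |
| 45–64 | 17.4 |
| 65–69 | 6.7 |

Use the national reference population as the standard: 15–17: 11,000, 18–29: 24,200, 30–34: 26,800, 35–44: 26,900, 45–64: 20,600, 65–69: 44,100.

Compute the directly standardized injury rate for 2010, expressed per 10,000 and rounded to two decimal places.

29.99

Standard total = 153,600; weights = 0.0716, 0.1576, 0.1745, 0.1751, 0.1341, 0.2871.
Standardized rate: 0.0716×38.3 + 0.1576×45.1 + 0.1745×50.0 + 0.1751×40.9 + 0.1341×17.4 + 0.2871×6.7 = 29.9924 per 10,000.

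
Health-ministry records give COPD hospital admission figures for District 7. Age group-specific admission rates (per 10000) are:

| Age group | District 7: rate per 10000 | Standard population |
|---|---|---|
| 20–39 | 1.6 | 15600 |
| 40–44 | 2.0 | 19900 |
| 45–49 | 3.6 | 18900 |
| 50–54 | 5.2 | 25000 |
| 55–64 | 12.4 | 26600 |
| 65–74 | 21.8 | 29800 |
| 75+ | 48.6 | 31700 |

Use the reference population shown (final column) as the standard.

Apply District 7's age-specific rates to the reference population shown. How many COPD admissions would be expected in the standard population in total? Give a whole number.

Expected COPD admissions = Σ (standard pop × age-specific rate ÷ 10000)
= 15600×1.6/10000 + 19900×2.0/10000 + 18900×3.6/10000 + 25000×5.2/10000 + 26600×12.4/10000 + 29800×21.8/10000 + 31700×48.6/10000
= 2.50 + 3.98 + 6.80 + 13.00 + 32.98 + 64.96 + 154.06 = 278.29.

278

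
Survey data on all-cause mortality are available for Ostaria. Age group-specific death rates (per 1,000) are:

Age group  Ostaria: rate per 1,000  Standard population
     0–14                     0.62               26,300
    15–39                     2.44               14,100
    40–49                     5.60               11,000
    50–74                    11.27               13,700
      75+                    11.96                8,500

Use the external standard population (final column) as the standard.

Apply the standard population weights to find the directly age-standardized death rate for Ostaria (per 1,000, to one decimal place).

Standard total = 73,600; weights = 0.3573, 0.1916, 0.1495, 0.1861, 0.1155.
Standardized rate: 0.3573×0.62 + 0.1916×2.44 + 0.1495×5.60 + 0.1861×11.27 + 0.1155×11.96 = 5.0050 per 1,000.

5.0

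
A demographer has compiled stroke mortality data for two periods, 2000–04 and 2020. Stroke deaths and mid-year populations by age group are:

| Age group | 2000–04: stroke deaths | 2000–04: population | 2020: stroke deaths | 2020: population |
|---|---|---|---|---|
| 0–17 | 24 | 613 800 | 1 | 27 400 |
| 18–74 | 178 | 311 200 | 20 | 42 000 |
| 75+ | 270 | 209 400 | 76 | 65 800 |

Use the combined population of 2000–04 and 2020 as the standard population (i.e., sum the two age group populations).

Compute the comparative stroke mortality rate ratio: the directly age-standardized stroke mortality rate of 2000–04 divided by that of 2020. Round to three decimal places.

1.142

Age-specific rates per 100 000 for 2000–04: 3.91, 57.20, 128.94.
For 2020: 3.65, 47.62, 115.50.
Combined standard total = 1 269 600; weights = 0.5050, 0.2782, 0.2168.
2000–04: 0.5050×3.91 + 0.2782×57.20 + 0.2168×128.94 = 45.8362 per 100 000.
2020: 0.5050×3.65 + 0.2782×47.62 + 0.2168×115.50 = 40.1270 per 100 000.
Ratio = 45.8362 ÷ 40.1270 = 1.14228.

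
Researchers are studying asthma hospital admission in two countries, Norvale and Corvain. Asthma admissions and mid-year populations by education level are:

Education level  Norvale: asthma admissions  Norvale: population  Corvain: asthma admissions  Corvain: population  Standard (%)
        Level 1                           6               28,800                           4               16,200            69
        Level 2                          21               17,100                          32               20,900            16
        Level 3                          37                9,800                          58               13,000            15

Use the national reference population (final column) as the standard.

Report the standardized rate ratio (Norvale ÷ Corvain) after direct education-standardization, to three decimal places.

0.836

Education-specific rates per 10,000 for Norvale: 2.08, 12.28, 37.76.
For Corvain: 2.47, 15.31, 44.62.
Standard weights: 0.69, 0.16, 0.15.
Norvale: 0.6900×2.08 + 0.1600×12.28 + 0.1500×37.76 = 9.0657 per 10,000.
Corvain: 0.6900×2.47 + 0.1600×15.31 + 0.1500×44.62 = 10.8458 per 10,000.
Ratio = 9.0657 ÷ 10.8458 = 0.83587.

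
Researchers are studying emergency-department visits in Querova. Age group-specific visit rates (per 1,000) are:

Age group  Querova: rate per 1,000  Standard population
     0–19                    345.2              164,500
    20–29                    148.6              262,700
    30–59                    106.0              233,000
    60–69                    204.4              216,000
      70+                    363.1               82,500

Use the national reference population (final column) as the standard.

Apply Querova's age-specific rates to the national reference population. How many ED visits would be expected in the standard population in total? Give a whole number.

Expected ED visits = Σ (standard pop × age-specific rate ÷ 1,000)
= 164,500×345.2/1,000 + 262,700×148.6/1,000 + 233,000×106.0/1,000 + 216,000×204.4/1,000 + 82,500×363.1/1,000
= 56785.40 + 39037.22 + 24698.00 + 44150.40 + 29955.75 = 194626.77.

194627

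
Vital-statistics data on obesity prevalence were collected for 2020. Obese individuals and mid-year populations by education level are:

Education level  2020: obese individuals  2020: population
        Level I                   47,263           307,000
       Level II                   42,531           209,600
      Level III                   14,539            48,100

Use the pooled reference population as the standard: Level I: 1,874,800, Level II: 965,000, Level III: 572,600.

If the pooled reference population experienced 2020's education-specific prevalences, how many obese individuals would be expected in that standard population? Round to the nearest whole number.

657518

Education-specific rates per 1,000 for 2020: 153.951, 202.915, 302.266.
Expected obese individuals = Σ (standard pop × education-specific rate ÷ 1,000)
= 1,874,800×153.951/1,000 + 965,000×202.915/1,000 + 572,600×302.266/1,000
= 288627.60 + 195813.05 + 173077.58 = 657518.22.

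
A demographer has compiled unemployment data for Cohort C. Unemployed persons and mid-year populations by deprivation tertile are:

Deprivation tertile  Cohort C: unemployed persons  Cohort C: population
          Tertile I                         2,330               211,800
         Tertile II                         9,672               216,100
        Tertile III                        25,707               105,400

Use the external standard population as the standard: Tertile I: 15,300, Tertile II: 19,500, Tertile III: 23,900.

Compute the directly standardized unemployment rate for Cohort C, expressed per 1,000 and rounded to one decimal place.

Deprivation-specific rates per 1,000 for Cohort C: 11.001, 44.757, 243.899.
Standard total = 58,700; weights = 0.2606, 0.3322, 0.4072.
Standardized rate: 0.2606×11.001 + 0.3322×44.757 + 0.4072×243.899 = 117.0404 per 1,000.

117.0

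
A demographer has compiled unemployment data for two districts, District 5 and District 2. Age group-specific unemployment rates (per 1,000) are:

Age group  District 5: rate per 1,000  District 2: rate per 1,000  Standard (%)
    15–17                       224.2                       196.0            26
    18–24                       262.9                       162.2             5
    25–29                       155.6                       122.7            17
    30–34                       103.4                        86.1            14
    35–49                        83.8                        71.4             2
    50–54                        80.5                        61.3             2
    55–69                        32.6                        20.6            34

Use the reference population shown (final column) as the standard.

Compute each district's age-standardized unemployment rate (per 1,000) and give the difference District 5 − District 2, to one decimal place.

25.1

Standard weights: 0.26, 0.05, 0.17, 0.14, 0.02, 0.02, 0.34.
District 5: 0.2600×224.2 + 0.0500×262.9 + 0.1700×155.6 + 0.1400×103.4 + 0.0200×83.8 + 0.0200×80.5 + 0.3400×32.6 = 126.7350 per 1,000.
District 2: 0.2600×196.0 + 0.0500×162.2 + 0.1700×122.7 + 0.1400×86.1 + 0.0200×71.4 + 0.0200×61.3 + 0.3400×20.6 = 101.6410 per 1,000.
Difference = 126.7350 − 101.6410 = 25.0940.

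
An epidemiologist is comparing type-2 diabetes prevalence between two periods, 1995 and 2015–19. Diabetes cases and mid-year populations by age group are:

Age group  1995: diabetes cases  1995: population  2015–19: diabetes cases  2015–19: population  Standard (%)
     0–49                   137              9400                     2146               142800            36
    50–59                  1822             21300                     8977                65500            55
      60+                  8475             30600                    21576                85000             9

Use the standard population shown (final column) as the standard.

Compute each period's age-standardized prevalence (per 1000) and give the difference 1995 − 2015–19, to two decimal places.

Age-specific rates per 1000 for 1995: 14.574, 85.540, 276.961.
For 2015–19: 15.028, 137.053, 253.835.
Standard weights: 0.36, 0.55, 0.09.
1995: 0.3600×14.574 + 0.5500×85.540 + 0.0900×276.961 = 77.2202 per 1000.
2015–19: 0.3600×15.028 + 0.5500×137.053 + 0.0900×253.835 = 103.6346 per 1000.
Difference = 77.2202 − 103.6346 = -26.4144.

-26.41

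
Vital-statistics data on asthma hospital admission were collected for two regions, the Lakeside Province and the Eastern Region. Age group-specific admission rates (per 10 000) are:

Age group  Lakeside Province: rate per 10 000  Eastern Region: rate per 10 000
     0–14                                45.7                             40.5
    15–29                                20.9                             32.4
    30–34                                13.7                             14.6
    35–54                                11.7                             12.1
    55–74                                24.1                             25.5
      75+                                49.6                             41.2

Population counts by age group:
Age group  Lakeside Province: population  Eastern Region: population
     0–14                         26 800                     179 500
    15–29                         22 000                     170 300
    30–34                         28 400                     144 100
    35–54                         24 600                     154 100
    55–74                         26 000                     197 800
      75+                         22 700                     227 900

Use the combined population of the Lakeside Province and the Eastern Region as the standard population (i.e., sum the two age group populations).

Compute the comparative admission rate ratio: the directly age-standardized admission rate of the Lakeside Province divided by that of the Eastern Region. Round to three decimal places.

Combined standard total = 1 224 200; weights = 0.1685, 0.1571, 0.1409, 0.1460, 0.1828, 0.2047.
The Lakeside Province: 0.1685×45.7 + 0.1571×20.9 + 0.1409×13.7 + 0.1460×11.7 + 0.1828×24.1 + 0.2047×49.6 = 29.1818 per 10 000.
The Eastern Region: 0.1685×40.5 + 0.1571×32.4 + 0.1409×14.6 + 0.1460×12.1 + 0.1828×25.5 + 0.2047×41.2 = 28.8336 per 10 000.
Ratio = 29.1818 ÷ 28.8336 = 1.01208.

1.012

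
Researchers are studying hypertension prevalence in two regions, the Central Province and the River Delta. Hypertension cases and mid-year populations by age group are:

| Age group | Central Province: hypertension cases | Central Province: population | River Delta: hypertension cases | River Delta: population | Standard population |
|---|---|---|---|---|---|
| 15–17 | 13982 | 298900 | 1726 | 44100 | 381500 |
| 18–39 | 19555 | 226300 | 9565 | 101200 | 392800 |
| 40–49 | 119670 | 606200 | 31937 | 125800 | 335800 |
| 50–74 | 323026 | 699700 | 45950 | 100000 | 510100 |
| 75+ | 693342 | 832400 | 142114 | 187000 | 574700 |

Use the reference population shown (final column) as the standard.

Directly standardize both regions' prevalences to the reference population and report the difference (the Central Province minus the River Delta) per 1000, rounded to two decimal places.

Age-specific rates per 1000 for the Central Province: 46.778, 86.412, 197.410, 461.664, 832.943.
For the River Delta: 39.138, 94.516, 253.871, 459.500, 759.968.
Standard total = 2194900; weights = 0.1738, 0.1790, 0.1530, 0.2324, 0.2618.
The Central Province: 0.1738×46.778 + 0.1790×86.412 + 0.1530×197.410 + 0.2324×461.664 + 0.2618×832.943 = 379.1817 per 1000.
The River Delta: 0.1738×39.138 + 0.1790×94.516 + 0.1530×253.871 + 0.2324×459.500 + 0.2618×759.968 = 368.3318 per 1000.
Difference = 379.1817 − 368.3318 = 10.8498.

10.85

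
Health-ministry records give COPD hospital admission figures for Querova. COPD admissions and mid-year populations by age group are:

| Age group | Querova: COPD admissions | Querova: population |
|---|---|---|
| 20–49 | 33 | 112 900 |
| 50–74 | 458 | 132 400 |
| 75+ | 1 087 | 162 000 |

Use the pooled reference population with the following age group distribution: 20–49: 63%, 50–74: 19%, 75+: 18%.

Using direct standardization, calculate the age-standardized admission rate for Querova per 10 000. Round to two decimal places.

Age-specific rates per 10 000 for Querova: 2.92, 34.59, 67.10.
Standard weights: 0.63, 0.19, 0.18.
Standardized rate: 0.6300×2.92 + 0.1900×34.59 + 0.1800×67.10 = 20.4917 per 10 000.

20.49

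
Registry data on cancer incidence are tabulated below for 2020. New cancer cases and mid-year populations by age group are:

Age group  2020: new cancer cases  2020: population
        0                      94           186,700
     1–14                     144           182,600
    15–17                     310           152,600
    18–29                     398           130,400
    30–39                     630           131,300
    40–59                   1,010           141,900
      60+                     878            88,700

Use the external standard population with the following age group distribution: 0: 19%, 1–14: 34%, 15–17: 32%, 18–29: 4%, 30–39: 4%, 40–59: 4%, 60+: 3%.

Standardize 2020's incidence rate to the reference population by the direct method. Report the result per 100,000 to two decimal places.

Age-specific rates per 100,000 for 2020: 50.35, 78.86, 203.15, 305.21, 479.82, 711.77, 989.85.
Standard weights: 0.19, 0.34, 0.32, 0.04, 0.04, 0.04, 0.03.
Standardized rate: 0.1900×50.35 + 0.3400×78.86 + 0.3200×203.15 + 0.0400×305.21 + 0.0400×479.82 + 0.0400×711.77 + 0.0300×989.85 = 190.9530 per 100,000.

190.95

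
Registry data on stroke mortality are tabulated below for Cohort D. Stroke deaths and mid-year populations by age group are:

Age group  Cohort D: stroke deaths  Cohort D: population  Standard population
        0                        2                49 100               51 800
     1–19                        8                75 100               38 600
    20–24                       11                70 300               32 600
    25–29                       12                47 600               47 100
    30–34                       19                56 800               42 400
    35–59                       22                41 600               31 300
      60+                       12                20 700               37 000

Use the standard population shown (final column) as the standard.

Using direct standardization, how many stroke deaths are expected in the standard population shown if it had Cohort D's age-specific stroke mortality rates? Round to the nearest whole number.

75

Age-specific rates per 100 000 for Cohort D: 4.07, 10.65, 15.65, 25.21, 33.45, 52.88, 57.97.
Expected stroke deaths = Σ (standard pop × age-specific rate ÷ 100 000)
= 51 800×4.07/100 000 + 38 600×10.65/100 000 + 32 600×15.65/100 000 + 47 100×25.21/100 000 + 42 400×33.45/100 000 + 31 300×52.88/100 000 + 37 000×57.97/100 000
= 2.11 + 4.11 + 5.10 + 11.87 + 14.18 + 16.55 + 21.45 = 75.38.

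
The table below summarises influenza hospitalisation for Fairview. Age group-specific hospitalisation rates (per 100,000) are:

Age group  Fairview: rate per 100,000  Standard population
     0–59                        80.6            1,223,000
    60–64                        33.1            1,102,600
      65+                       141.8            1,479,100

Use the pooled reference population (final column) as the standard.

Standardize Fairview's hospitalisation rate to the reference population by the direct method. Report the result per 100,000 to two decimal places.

90.63

Standard total = 3,804,700; weights = 0.3214, 0.2898, 0.3888.
Standardized rate: 0.3214×80.6 + 0.2898×33.1 + 0.3888×141.8 = 90.6264 per 100,000.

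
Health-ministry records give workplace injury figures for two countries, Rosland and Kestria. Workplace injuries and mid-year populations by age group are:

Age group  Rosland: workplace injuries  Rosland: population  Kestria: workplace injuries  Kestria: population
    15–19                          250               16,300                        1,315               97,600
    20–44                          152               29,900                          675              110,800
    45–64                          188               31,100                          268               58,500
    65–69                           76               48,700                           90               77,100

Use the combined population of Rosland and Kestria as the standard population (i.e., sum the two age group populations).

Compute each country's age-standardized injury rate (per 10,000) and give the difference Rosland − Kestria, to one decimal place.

5.3

Age-specific rates per 10,000 for Rosland: 153.37, 50.84, 60.45, 15.61.
For Kestria: 134.73, 60.92, 45.81, 11.67.
Combined standard total = 470,000; weights = 0.2423, 0.2994, 0.1906, 0.2677.
Rosland: 0.2423×153.37 + 0.2994×50.84 + 0.1906×60.45 + 0.2677×15.61 = 68.0883 per 10,000.
Kestria: 0.2423×134.73 + 0.2994×60.92 + 0.1906×45.81 + 0.2677×11.67 = 62.7466 per 10,000.
Difference = 68.0883 − 62.7466 = 5.3417.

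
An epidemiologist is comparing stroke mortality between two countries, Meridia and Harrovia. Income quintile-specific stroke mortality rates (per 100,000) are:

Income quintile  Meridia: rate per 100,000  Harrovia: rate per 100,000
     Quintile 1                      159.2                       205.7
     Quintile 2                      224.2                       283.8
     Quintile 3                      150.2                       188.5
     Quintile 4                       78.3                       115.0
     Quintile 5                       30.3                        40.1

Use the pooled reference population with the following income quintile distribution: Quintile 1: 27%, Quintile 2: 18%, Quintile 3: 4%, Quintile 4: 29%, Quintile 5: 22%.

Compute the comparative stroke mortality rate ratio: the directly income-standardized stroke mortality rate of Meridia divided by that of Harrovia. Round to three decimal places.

0.759

Standard weights: 0.27, 0.18, 0.04, 0.29, 0.22.
Meridia: 0.2700×159.2 + 0.1800×224.2 + 0.0400×150.2 + 0.2900×78.3 + 0.2200×30.3 = 118.7210 per 100,000.
Harrovia: 0.2700×205.7 + 0.1800×283.8 + 0.0400×188.5 + 0.2900×115.0 + 0.2200×40.1 = 156.3350 per 100,000.
Ratio = 118.7210 ÷ 156.3350 = 0.75940.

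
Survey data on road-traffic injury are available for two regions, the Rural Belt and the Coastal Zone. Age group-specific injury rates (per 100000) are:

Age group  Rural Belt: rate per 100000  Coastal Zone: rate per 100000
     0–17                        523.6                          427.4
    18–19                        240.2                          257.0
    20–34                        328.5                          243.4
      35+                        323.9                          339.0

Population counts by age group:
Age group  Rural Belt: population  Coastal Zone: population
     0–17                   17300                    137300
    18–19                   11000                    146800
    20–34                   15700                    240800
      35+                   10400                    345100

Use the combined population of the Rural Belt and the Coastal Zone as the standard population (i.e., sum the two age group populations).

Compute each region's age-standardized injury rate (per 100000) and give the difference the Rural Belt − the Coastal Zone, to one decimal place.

Combined standard total = 924400; weights = 0.1672, 0.1707, 0.2775, 0.3846.
The Rural Belt: 0.1672×523.6 + 0.1707×240.2 + 0.2775×328.5 + 0.3846×323.9 = 344.2869 per 100000.
The Coastal Zone: 0.1672×427.4 + 0.1707×257.0 + 0.2775×243.4 + 0.3846×339.0 = 313.2597 per 100000.
Difference = 344.2869 − 313.2597 = 31.0272.

31.0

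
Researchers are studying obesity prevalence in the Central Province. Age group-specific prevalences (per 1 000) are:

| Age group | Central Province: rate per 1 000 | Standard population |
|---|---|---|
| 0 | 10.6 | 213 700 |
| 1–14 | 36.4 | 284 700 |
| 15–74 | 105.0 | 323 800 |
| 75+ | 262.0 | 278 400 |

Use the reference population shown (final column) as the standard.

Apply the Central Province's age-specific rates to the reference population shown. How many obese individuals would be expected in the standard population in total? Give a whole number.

119568

Expected obese individuals = Σ (standard pop × age-specific rate ÷ 1 000)
= 213 700×10.6/1 000 + 284 700×36.4/1 000 + 323 800×105.0/1 000 + 278 400×262.0/1 000
= 2265.22 + 10363.08 + 33999.00 + 72940.80 = 119568.10.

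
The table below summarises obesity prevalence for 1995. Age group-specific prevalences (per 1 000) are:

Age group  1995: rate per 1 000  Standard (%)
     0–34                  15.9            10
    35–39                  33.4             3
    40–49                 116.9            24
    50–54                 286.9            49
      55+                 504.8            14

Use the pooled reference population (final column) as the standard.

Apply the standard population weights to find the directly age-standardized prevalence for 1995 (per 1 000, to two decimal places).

241.90

Standard weights: 0.10, 0.03, 0.24, 0.49, 0.14.
Standardized rate: 0.1000×15.9 + 0.0300×33.4 + 0.2400×116.9 + 0.4900×286.9 + 0.1400×504.8 = 241.9010 per 1 000.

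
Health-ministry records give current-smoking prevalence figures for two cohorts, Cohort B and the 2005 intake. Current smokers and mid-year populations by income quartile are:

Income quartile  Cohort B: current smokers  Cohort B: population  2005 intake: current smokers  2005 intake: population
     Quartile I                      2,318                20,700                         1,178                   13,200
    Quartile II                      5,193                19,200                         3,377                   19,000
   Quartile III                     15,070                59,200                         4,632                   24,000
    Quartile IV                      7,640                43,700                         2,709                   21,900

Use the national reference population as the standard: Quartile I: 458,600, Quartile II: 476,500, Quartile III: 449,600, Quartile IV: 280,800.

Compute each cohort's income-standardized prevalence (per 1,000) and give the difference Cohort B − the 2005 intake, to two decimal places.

58.03

Income-specific rates per 1,000 for Cohort B: 111.981, 270.469, 254.561, 174.828.
For the 2005 intake: 89.242, 177.737, 193.000, 123.699.
Standard total = 1,665,500; weights = 0.2754, 0.2861, 0.2699, 0.1686.
Cohort B: 0.2754×111.981 + 0.2861×270.469 + 0.2699×254.561 + 0.1686×174.828 = 206.4095 per 1,000.
The 2005 intake: 0.2754×89.242 + 0.2861×177.737 + 0.2699×193.000 + 0.1686×123.699 = 148.3792 per 1,000.
Difference = 206.4095 − 148.3792 = 58.0303.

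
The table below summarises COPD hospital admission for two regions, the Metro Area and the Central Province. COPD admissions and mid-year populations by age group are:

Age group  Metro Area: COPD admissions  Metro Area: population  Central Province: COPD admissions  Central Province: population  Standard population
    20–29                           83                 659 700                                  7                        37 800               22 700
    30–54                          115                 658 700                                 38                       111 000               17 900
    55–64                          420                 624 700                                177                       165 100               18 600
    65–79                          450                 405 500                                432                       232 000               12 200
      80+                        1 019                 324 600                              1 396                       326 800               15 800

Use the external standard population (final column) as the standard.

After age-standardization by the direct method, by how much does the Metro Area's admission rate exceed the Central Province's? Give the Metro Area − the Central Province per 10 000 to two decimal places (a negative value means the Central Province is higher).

Age-specific rates per 10 000 for the Metro Area: 1.26, 1.75, 6.72, 11.10, 31.39.
For the Central Province: 1.85, 3.42, 10.72, 18.62, 42.72.
Standard total = 87 200; weights = 0.2603, 0.2053, 0.2133, 0.1399, 0.1812.
The Metro Area: 0.2603×1.26 + 0.2053×1.75 + 0.2133×6.72 + 0.1399×11.10 + 0.1812×31.39 = 9.3607 per 10 000.
The Central Province: 0.2603×1.85 + 0.2053×3.42 + 0.2133×10.72 + 0.1399×18.62 + 0.1812×42.72 = 13.8168 per 10 000.
Difference = 9.3607 − 13.8168 = -4.4561.

-4.46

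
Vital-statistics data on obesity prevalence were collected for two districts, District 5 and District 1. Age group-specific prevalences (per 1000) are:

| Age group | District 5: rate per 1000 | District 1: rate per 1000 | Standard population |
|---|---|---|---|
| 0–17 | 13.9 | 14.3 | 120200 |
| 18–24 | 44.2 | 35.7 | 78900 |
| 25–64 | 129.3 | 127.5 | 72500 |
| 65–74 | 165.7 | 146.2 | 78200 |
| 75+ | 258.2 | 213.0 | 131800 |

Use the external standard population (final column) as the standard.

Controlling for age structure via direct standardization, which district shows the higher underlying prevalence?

Standard total = 481600; weights = 0.2496, 0.1638, 0.1505, 0.1624, 0.2737.
District 5: 0.2496×13.9 + 0.1638×44.2 + 0.1505×129.3 + 0.1624×165.7 + 0.2737×258.2 = 127.7428 per 1000.
District 1: 0.2496×14.3 + 0.1638×35.7 + 0.1505×127.5 + 0.1624×146.2 + 0.2737×213.0 = 110.6428 per 1000.

District 5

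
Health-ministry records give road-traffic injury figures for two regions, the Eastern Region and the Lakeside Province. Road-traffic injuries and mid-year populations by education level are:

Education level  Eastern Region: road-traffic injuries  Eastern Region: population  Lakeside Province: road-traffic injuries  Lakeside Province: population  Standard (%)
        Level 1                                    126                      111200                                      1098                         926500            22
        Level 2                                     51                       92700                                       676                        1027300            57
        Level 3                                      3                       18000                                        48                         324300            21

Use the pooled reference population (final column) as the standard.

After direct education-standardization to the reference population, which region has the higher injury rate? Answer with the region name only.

Education-specific rates per 100000 for the Eastern Region: 113.31, 55.02, 16.67.
For the Lakeside Province: 118.51, 65.80, 14.80.
Standard weights: 0.22, 0.57, 0.21.
The Eastern Region: 0.2200×113.31 + 0.5700×55.02 + 0.2100×16.67 = 59.7873 per 100000.
The Lakeside Province: 0.2200×118.51 + 0.5700×65.80 + 0.2100×14.80 = 66.6886 per 100000.
The crude rates (81.12 vs 79.98) would put the Eastern Region higher, but that reflects its education composition; once standardized to a common education structure, the Lakeside Province has the higher underlying rate.

Lakeside Province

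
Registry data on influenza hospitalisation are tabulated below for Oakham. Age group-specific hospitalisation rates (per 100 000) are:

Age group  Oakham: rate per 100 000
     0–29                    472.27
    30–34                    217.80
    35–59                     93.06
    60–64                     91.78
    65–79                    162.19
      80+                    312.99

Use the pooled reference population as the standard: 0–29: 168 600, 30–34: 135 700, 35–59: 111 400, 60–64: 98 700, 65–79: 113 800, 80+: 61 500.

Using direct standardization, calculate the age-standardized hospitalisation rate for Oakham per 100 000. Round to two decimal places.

241.14

Standard total = 689 700; weights = 0.2445, 0.1968, 0.1615, 0.1431, 0.1650, 0.0892.
Standardized rate: 0.2445×472.27 + 0.1968×217.80 + 0.1615×93.06 + 0.1431×91.78 + 0.1650×162.19 + 0.0892×312.99 = 241.1365 per 100 000.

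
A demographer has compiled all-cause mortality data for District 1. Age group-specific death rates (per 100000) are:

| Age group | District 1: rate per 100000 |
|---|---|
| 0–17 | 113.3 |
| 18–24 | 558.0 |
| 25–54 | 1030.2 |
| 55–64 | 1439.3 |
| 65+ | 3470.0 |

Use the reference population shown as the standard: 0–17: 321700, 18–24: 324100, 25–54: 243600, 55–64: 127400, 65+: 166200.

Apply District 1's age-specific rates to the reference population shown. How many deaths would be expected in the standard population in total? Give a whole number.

12283

Expected deaths = Σ (standard pop × age-specific rate ÷ 100000)
= 321700×113.3/100000 + 324100×558.0/100000 + 243600×1030.2/100000 + 127400×1439.3/100000 + 166200×3470.0/100000
= 364.49 + 1808.48 + 2509.57 + 1833.67 + 5767.14 = 12283.34.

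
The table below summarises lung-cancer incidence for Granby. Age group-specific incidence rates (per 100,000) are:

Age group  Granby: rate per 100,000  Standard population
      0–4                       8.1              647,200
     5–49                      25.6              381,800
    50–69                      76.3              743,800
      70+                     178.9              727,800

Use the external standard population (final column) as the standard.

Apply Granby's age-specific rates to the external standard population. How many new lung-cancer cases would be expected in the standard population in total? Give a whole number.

2020

Expected new lung-cancer cases = Σ (standard pop × age-specific rate ÷ 100,000)
= 647,200×8.1/100,000 + 381,800×25.6/100,000 + 743,800×76.3/100,000 + 727,800×178.9/100,000
= 52.42 + 97.74 + 567.52 + 1302.03 = 2019.72.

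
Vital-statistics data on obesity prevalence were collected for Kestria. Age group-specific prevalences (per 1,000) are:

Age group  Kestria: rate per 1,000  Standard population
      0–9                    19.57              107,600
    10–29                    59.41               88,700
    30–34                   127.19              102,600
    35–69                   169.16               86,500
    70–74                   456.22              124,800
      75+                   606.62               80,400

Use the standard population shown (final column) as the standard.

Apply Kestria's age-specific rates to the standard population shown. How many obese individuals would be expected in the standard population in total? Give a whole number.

Expected obese individuals = Σ (standard pop × age-specific rate ÷ 1,000)
= 107,600×19.57/1,000 + 88,700×59.41/1,000 + 102,600×127.19/1,000 + 86,500×169.16/1,000 + 124,800×456.22/1,000 + 80,400×606.62/1,000
= 2105.73 + 5269.67 + 13049.69 + 14632.34 + 56936.26 + 48772.25 = 140765.94.

140766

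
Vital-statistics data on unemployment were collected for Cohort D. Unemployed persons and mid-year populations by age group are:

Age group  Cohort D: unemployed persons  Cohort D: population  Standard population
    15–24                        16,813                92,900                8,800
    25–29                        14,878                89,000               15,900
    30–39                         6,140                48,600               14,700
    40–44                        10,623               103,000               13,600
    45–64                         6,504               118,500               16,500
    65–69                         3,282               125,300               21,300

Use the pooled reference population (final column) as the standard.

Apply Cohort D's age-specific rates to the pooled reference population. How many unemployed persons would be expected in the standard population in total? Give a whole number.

8974

Age-specific rates per 1,000 for Cohort D: 180.980, 167.169, 126.337, 103.136, 54.886, 26.193.
Expected unemployed persons = Σ (standard pop × age-specific rate ÷ 1,000)
= 8,800×180.980/1,000 + 15,900×167.169/1,000 + 14,700×126.337/1,000 + 13,600×103.136/1,000 + 16,500×54.886/1,000 + 21,300×26.193/1,000
= 1592.62 + 2657.98 + 1857.16 + 1402.65 + 905.62 + 557.91 = 8973.94.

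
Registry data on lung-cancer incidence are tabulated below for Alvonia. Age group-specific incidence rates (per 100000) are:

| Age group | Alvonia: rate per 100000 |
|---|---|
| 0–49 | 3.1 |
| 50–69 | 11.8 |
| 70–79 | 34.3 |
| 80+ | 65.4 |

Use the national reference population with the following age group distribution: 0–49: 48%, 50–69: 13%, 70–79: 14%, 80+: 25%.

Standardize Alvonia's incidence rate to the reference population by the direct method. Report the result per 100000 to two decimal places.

24.17

Standard weights: 0.48, 0.13, 0.14, 0.25.
Standardized rate: 0.4800×3.1 + 0.1300×11.8 + 0.1400×34.3 + 0.2500×65.4 = 24.1740 per 100000.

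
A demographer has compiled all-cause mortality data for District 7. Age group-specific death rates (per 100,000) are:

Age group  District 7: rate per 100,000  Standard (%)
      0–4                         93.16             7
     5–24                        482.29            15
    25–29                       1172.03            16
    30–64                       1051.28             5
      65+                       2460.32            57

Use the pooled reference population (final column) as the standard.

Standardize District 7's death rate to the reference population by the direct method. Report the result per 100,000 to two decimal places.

Standard weights: 0.07, 0.15, 0.16, 0.05, 0.57.
Standardized rate: 0.0700×93.16 + 0.1500×482.29 + 0.1600×1172.03 + 0.0500×1051.28 + 0.5700×2460.32 = 1721.3359 per 100,000.

1721.34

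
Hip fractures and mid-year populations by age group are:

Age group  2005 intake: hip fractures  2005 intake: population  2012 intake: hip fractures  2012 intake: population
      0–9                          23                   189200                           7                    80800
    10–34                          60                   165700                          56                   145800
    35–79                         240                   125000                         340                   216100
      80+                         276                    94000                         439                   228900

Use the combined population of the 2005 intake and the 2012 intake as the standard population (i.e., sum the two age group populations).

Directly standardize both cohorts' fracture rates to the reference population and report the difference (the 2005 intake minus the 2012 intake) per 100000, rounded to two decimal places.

Age-specific rates per 100000 for the 2005 intake: 12.16, 36.21, 192.00, 293.62.
For the 2012 intake: 8.66, 38.41, 157.33, 191.79.
Combined standard total = 1245500; weights = 0.2168, 0.2501, 0.2739, 0.2593.
The 2005 intake: 0.2168×12.16 + 0.2501×36.21 + 0.2739×192.00 + 0.2593×293.62 = 140.3949 per 100000.
The 2012 intake: 0.2168×8.66 + 0.2501×38.41 + 0.2739×157.33 + 0.2593×191.79 = 104.2940 per 100000.
Difference = 140.3949 − 104.2940 = 36.1008.

36.10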